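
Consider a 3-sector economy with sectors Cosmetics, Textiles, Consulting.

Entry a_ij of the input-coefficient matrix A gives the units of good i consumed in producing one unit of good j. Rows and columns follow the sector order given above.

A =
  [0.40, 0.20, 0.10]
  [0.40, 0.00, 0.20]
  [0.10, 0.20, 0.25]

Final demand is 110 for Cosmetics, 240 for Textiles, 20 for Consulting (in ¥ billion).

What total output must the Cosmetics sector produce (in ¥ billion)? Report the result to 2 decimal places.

I − A =
  [   0.60    -0.20    -0.10]
  [  -0.40     1.00    -0.20]
  [  -0.10    -0.20     0.75]
Cofactors of I−A, C_ij = (−1)^(i+j)·(minor ij) (rows/columns in the sector order above):
  C_11 = (1.00)(0.75) − (-0.20)(-0.20) = 0.7100
  C_12 = −[(-0.40)(0.75) − (-0.20)(-0.10)] = 0.3200
  C_13 = (-0.40)(-0.20) − (1.00)(-0.10) = 0.1800
  C_21 = −[(-0.20)(0.75) − (-0.10)(-0.20)] = 0.1700
  C_22 = (0.60)(0.75) − (-0.10)(-0.10) = 0.4400
  C_23 = −[(0.60)(-0.20) − (-0.20)(-0.10)] = 0.1400
  C_31 = (-0.20)(-0.20) − (-0.10)(1.00) = 0.1400
  C_32 = −[(0.60)(-0.20) − (-0.10)(-0.40)] = 0.1600
  C_33 = (0.60)(1.00) − (-0.20)(-0.40) = 0.5200
det(I−A) = Σ_j (I−A)_1j·C_1j = (0.60)(0.7100) + (-0.20)(0.3200) + (-0.10)(0.1800) = 0.3440
adj(I−A) = Cᵀ =
  [ 0.7100   0.1700   0.1400]
  [ 0.3200   0.4400   0.1600]
  [ 0.1800   0.1400   0.5200]
(I − A)⁻¹ = adj(I−A) / det(I−A) ≈
  [   2.0640     0.4942     0.4070]
  [   0.9302     1.2791     0.4651]
  [   0.5233     0.4070     1.5116]
x = (I − A)⁻¹ d = adj(I−A)·d / det(I−A), with det(I−A) = 0.3440:
  x_1 = (0.7100·110 + 0.1700·240 + 0.1400·20) / 0.3440 = 121.70 / 0.3440 ≈ 353.78
  x_2 = (0.3200·110 + 0.4400·240 + 0.1600·20) / 0.3440 = 144.00 / 0.3440 ≈ 418.60
  x_3 = (0.1800·110 + 0.1400·240 + 0.5200·20) / 0.3440 = 63.80 / 0.3440 ≈ 185.47

x_1 = 353.78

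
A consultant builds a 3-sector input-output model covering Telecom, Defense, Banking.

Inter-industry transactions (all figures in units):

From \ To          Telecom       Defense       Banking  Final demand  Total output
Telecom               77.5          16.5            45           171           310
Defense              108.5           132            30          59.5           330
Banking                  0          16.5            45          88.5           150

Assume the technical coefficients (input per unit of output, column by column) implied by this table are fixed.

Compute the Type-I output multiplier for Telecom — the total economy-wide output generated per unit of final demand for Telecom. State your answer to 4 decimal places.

m_1 = 2.3190

Technical coefficients a_ij = z_ij / X_j:
  a_11 = 77.5/310 = 0.25, a_21 = 108.5/310 = 0.35, a_31 = 0/310 = 0.00
  a_12 = 16.5/330 = 0.05, a_22 = 132/330 = 0.40, a_32 = 16.5/330 = 0.05
  a_13 = 45/150 = 0.30, a_23 = 30/150 = 0.20, a_33 = 45/150 = 0.30
I − A =
  [   0.75    -0.05    -0.30]
  [  -0.35     0.60    -0.20]
  [   0.00    -0.05     0.70]
Cofactors of I−A, C_ij = (−1)^(i+j)·(minor ij) (rows/columns in the sector order above):
  C_11 = (0.60)(0.70) − (-0.20)(-0.05) = 0.4100
  C_12 = −[(-0.35)(0.70) − (-0.20)(0.00)] = 0.2450
  C_13 = (-0.35)(-0.05) − (0.60)(0.00) = 0.0175
  C_21 = −[(-0.05)(0.70) − (-0.30)(-0.05)] = 0.0500
  C_22 = (0.75)(0.70) − (-0.30)(0.00) = 0.5250
  C_23 = −[(0.75)(-0.05) − (-0.05)(0.00)] = 0.0375
  C_31 = (-0.05)(-0.20) − (-0.30)(0.60) = 0.1900
  C_32 = −[(0.75)(-0.20) − (-0.30)(-0.35)] = 0.2550
  C_33 = (0.75)(0.60) − (-0.05)(-0.35) = 0.4325
det(I−A) = Σ_j (I−A)_1j·C_1j = (0.75)(0.4100) + (-0.05)(0.2450) + (-0.30)(0.0175) = 0.2900
adj(I−A) = Cᵀ =
  [ 0.4100   0.0500   0.1900]
  [ 0.2450   0.5250   0.2550]
  [ 0.0175   0.0375   0.4325]
(I − A)⁻¹ = adj(I−A) / det(I−A) ≈
  [   1.41379     0.17241     0.65517]
  [   0.84483     1.81034     0.87931]
  [   0.06034     0.12931     1.49138]
The output multiplier for sector j is the column-j sum of the Leontief inverse (I − A)⁻¹ = adj(I−A) / det(I−A).
Column 1 of adj(I−A): (0.4100, 0.2450, 0.0175); det(I−A) = 0.2900.
m_1 = (0.4100 + 0.2450 + 0.0175) / 0.2900 = 0.6725 / 0.2900 ≈ 2.3190.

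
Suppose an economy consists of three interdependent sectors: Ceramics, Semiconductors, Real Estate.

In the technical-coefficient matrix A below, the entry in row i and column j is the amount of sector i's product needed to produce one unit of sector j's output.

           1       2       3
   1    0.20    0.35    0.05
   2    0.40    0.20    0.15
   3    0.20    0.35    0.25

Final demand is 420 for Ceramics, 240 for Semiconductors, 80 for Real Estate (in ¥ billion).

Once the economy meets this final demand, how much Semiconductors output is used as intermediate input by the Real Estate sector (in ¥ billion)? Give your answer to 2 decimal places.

I − A =
  [   0.80    -0.35    -0.05]
  [  -0.40     0.80    -0.15]
  [  -0.20    -0.35     0.75]
Cofactors of I−A, C_ij = (−1)^(i+j)·(minor ij) (rows/columns in the sector order above):
  C_11 = (0.80)(0.75) − (-0.15)(-0.35) = 0.5475
  C_12 = −[(-0.40)(0.75) − (-0.15)(-0.20)] = 0.3300
  C_13 = (-0.40)(-0.35) − (0.80)(-0.20) = 0.3000
  C_21 = −[(-0.35)(0.75) − (-0.05)(-0.35)] = 0.2800
  C_22 = (0.80)(0.75) − (-0.05)(-0.20) = 0.5900
  C_23 = −[(0.80)(-0.35) − (-0.35)(-0.20)] = 0.3500
  C_31 = (-0.35)(-0.15) − (-0.05)(0.80) = 0.0925
  C_32 = −[(0.80)(-0.15) − (-0.05)(-0.40)] = 0.1400
  C_33 = (0.80)(0.80) − (-0.35)(-0.40) = 0.5000
det(I−A) = Σ_j (I−A)_1j·C_1j = (0.80)(0.5475) + (-0.35)(0.3300) + (-0.05)(0.3000) = 0.3075
adj(I−A) = Cᵀ =
  [ 0.5475   0.2800   0.0925]
  [ 0.3300   0.5900   0.1400]
  [ 0.3000   0.3500   0.5000]
(I − A)⁻¹ = adj(I−A) / det(I−A) ≈
  [   1.7805     0.9106     0.3008]
  [   1.0732     1.9187     0.4553]
  [   0.9756     1.1382     1.6260]
First solve x = (I − A)⁻¹ d = adj(I−A)·d / det(I−A); in particular x_3 = (0.3000·420 + 0.3500·240 + 0.5000·80) / 0.3075 = 250.00 / 0.3075 ≈ 813.0081.
Intermediate flow from 2 to 3: z_23 = a_23 · x_3 = 0.15 × 250.00 / 0.3075 = 37.50 / 0.3075 ≈ 121.95.

z_23 = 121.95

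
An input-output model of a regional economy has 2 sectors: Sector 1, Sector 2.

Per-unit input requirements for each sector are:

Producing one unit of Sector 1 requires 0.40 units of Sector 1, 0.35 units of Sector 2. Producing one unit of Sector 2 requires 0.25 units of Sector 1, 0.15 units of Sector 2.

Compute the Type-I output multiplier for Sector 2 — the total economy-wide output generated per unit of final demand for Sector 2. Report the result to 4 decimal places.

m_2 = 2.0118

I − A =
  [   0.60    -0.25]
  [  -0.35     0.85]
det(I−A) = (0.60)(0.85) − (-0.25)(-0.35) = 0.4225
adj(I−A) = [[0.85, 0.25], [0.35, 0.60]]
(I − A)⁻¹ = adj(I−A) / det(I−A) ≈
  [   2.01183     0.59172]
  [   0.82840     1.42012]
The output multiplier for sector j is the column-j sum of the Leontief inverse (I − A)⁻¹ = adj(I−A) / det(I−A).
Column 2 of adj(I−A): (0.25, 0.60); det(I−A) = 0.4225.
m_2 = (0.25 + 0.60) / 0.4225 = 0.85 / 0.4225 ≈ 2.0118.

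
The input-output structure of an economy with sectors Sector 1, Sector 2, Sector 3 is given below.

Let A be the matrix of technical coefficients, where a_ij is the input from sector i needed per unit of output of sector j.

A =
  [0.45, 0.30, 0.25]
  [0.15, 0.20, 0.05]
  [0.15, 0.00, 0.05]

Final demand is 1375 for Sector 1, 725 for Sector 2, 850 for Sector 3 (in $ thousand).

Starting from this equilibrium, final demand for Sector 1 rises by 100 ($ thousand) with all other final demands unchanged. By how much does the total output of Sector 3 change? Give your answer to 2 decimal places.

Δx_3 = 34.99

I − A =
  [   0.55    -0.30    -0.25]
  [  -0.15     0.80    -0.05]
  [  -0.15     0.00     0.95]
Cofactors of I−A, C_ij = (−1)^(i+j)·(minor ij) (rows/columns in the sector order above):
  C_11 = (0.80)(0.95) − (-0.05)(0.00) = 0.7600
  C_12 = −[(-0.15)(0.95) − (-0.05)(-0.15)] = 0.1500
  C_13 = (-0.15)(0.00) − (0.80)(-0.15) = 0.1200
  C_21 = −[(-0.30)(0.95) − (-0.25)(0.00)] = 0.2850
  C_22 = (0.55)(0.95) − (-0.25)(-0.15) = 0.4850
  C_23 = −[(0.55)(0.00) − (-0.30)(-0.15)] = 0.0450
  C_31 = (-0.30)(-0.05) − (-0.25)(0.80) = 0.2150
  C_32 = −[(0.55)(-0.05) − (-0.25)(-0.15)] = 0.0650
  C_33 = (0.55)(0.80) − (-0.30)(-0.15) = 0.3950
det(I−A) = Σ_j (I−A)_1j·C_1j = (0.55)(0.7600) + (-0.30)(0.1500) + (-0.25)(0.1200) = 0.3430
adj(I−A) = Cᵀ =
  [ 0.7600   0.2850   0.2150]
  [ 0.1500   0.4850   0.0650]
  [ 0.1200   0.0450   0.3950]
(I − A)⁻¹ = adj(I−A) / det(I−A) ≈
  [   2.2157     0.8309     0.6268]
  [   0.4373     1.4140     0.1895]
  [   0.3499     0.1312     1.1516]
Δx = (I − A)⁻¹ Δd with Δd having +100 in the Sector 1 component and 0 elsewhere.
So Δx_3 = L_31 · (+100), where L_31 = adj(I−A)_31 / det(I−A) = 0.1200 / 0.3430.
Δx_3 = 0.1200 × (+100) / 0.3430 = 12.00 / 0.3430 ≈ 34.99.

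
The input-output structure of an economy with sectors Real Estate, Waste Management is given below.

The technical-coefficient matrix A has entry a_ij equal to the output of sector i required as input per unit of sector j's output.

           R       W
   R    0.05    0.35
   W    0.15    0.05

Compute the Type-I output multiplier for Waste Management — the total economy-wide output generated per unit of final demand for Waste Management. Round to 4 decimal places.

I − A =
  [   0.95    -0.35]
  [  -0.15     0.95]
det(I−A) = (0.95)(0.95) − (-0.35)(-0.15) = 0.8500
adj(I−A) = [[0.95, 0.35], [0.15, 0.95]]
(I − A)⁻¹ = adj(I−A) / det(I−A) ≈
  [   1.11765     0.41176]
  [   0.17647     1.11765]
The output multiplier for sector j is the column-j sum of the Leontief inverse (I − A)⁻¹ = adj(I−A) / det(I−A).
Column W of adj(I−A): (0.35, 0.95); det(I−A) = 0.8500.
m_W = (0.35 + 0.95) / 0.8500 = 1.30 / 0.8500 ≈ 1.5294.

m_W = 1.5294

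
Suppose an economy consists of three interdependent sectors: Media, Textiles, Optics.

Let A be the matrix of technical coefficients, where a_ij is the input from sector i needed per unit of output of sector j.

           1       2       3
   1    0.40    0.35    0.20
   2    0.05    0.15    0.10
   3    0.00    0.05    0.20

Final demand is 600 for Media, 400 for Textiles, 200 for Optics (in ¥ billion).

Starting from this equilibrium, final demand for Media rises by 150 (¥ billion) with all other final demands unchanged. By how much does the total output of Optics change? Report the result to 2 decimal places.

Δx_3 = 0.96

I − A =
  [   0.60    -0.35    -0.20]
  [  -0.05     0.85    -0.10]
  [   0.00    -0.05     0.80]
Cofactors of I−A, C_ij = (−1)^(i+j)·(minor ij) (rows/columns in the sector order above):
  C_11 = (0.85)(0.80) − (-0.10)(-0.05) = 0.6750
  C_12 = −[(-0.05)(0.80) − (-0.10)(0.00)] = 0.0400
  C_13 = (-0.05)(-0.05) − (0.85)(0.00) = 0.0025
  C_21 = −[(-0.35)(0.80) − (-0.20)(-0.05)] = 0.2900
  C_22 = (0.60)(0.80) − (-0.20)(0.00) = 0.4800
  C_23 = −[(0.60)(-0.05) − (-0.35)(0.00)] = 0.0300
  C_31 = (-0.35)(-0.10) − (-0.20)(0.85) = 0.2050
  C_32 = −[(0.60)(-0.10) − (-0.20)(-0.05)] = 0.0700
  C_33 = (0.60)(0.85) − (-0.35)(-0.05) = 0.4925
det(I−A) = Σ_j (I−A)_1j·C_1j = (0.60)(0.6750) + (-0.35)(0.0400) + (-0.20)(0.0025) = 0.3905
adj(I−A) = Cᵀ =
  [ 0.6750   0.2900   0.2050]
  [ 0.0400   0.4800   0.0700]
  [ 0.0025   0.0300   0.4925]
(I − A)⁻¹ = adj(I−A) / det(I−A) ≈
  [   1.7286     0.7426     0.5250]
  [   0.1024     1.2292     0.1793]
  [   0.0064     0.0768     1.2612]
Δx = (I − A)⁻¹ Δd with Δd having +150 in the Media component and 0 elsewhere.
So Δx_3 = L_31 · (+150), where L_31 = adj(I−A)_31 / det(I−A) = 0.0025 / 0.3905.
Δx_3 = 0.0025 × (+150) / 0.3905 = 0.375 / 0.3905 ≈ 0.96.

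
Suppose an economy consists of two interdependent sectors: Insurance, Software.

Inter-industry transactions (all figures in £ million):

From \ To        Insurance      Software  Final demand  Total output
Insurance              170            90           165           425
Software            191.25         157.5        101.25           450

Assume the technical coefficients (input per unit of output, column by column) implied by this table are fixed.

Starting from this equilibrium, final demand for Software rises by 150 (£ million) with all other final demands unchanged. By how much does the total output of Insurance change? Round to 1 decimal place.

Δx_1 = 100.0

Technical coefficients a_ij = z_ij / X_j:
  a_11 = 170/425 = 0.40, a_21 = 191.25/425 = 0.45
  a_12 = 90/450 = 0.20, a_22 = 157.5/450 = 0.35
I − A =
  [   0.60    -0.20]
  [  -0.45     0.65]
det(I−A) = (0.60)(0.65) − (-0.20)(-0.45) = 0.3000
adj(I−A) = [[0.65, 0.20], [0.45, 0.60]]
(I − A)⁻¹ = adj(I−A) / det(I−A) ≈
  [   2.1667     0.6667]
  [   1.5000     2.0000]
Δx = (I − A)⁻¹ Δd with Δd having +150 in the Software component and 0 elsewhere.
So Δx_1 = L_12 · (+150), where L_12 = adj(I−A)_12 / det(I−A) = 0.20 / 0.3000.
Δx_1 = 0.20 × (+150) / 0.3000 = 30.00 / 0.3000 = 100.0.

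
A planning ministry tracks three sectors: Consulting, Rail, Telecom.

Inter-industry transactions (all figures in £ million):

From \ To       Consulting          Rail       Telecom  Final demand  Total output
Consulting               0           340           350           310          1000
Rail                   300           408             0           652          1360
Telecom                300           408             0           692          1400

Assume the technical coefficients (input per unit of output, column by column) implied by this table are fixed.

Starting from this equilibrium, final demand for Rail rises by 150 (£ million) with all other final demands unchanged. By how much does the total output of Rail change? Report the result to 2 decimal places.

Δx_2 = 252.27

Technical coefficients a_ij = z_ij / X_j:
  a_11 = 0/1000 = 0.00, a_21 = 300/1000 = 0.30, a_31 = 300/1000 = 0.30
  a_12 = 340/1360 = 0.25, a_22 = 408/1360 = 0.30, a_32 = 408/1360 = 0.30
  a_13 = 350/1400 = 0.25, a_23 = 0/1400 = 0.00, a_33 = 0/1400 = 0.00
I − A =
  [   1.00    -0.25    -0.25]
  [  -0.30     0.70     0.00]
  [  -0.30    -0.30     1.00]
Cofactors of I−A, C_ij = (−1)^(i+j)·(minor ij) (rows/columns in the sector order above):
  C_11 = (0.70)(1.00) − (0.00)(-0.30) = 0.7000
  C_12 = −[(-0.30)(1.00) − (0.00)(-0.30)] = 0.3000
  C_13 = (-0.30)(-0.30) − (0.70)(-0.30) = 0.3000
  C_21 = −[(-0.25)(1.00) − (-0.25)(-0.30)] = 0.3250
  C_22 = (1.00)(1.00) − (-0.25)(-0.30) = 0.9250
  C_23 = −[(1.00)(-0.30) − (-0.25)(-0.30)] = 0.3750
  C_31 = (-0.25)(0.00) − (-0.25)(0.70) = 0.1750
  C_32 = −[(1.00)(0.00) − (-0.25)(-0.30)] = 0.0750
  C_33 = (1.00)(0.70) − (-0.25)(-0.30) = 0.6250
det(I−A) = Σ_j (I−A)_1j·C_1j = (1.00)(0.7000) + (-0.25)(0.3000) + (-0.25)(0.3000) = 0.5500
adj(I−A) = Cᵀ =
  [ 0.7000   0.3250   0.1750]
  [ 0.3000   0.9250   0.0750]
  [ 0.3000   0.3750   0.6250]
(I − A)⁻¹ = adj(I−A) / det(I−A) ≈
  [   1.2727     0.5909     0.3182]
  [   0.5455     1.6818     0.1364]
  [   0.5455     0.6818     1.1364]
Δx = (I − A)⁻¹ Δd with Δd having +150 in the Rail component and 0 elsewhere.
So Δx_2 = L_22 · (+150), where L_22 = adj(I−A)_22 / det(I−A) = 0.9250 / 0.5500.
Δx_2 = 0.9250 × (+150) / 0.5500 = 138.75 / 0.5500 ≈ 252.27.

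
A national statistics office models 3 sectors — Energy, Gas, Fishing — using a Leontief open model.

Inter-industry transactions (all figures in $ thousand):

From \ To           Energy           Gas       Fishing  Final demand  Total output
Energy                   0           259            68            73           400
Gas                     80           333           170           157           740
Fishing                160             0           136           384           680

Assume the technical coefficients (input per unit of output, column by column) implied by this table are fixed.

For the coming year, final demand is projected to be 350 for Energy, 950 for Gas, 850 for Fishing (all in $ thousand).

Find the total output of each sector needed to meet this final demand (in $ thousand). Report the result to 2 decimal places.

Technical coefficients a_ij = z_ij / X_j:
  a_EE = 0/400 = 0.00, a_GE = 80/400 = 0.20, a_FE = 160/400 = 0.40
  a_EG = 259/740 = 0.35, a_GG = 333/740 = 0.45, a_FG = 0/740 = 0.00
  a_EF = 68/680 = 0.10, a_GF = 170/680 = 0.25, a_FF = 136/680 = 0.20
I − A =
  [   1.00    -0.35    -0.10]
  [  -0.20     0.55    -0.25]
  [  -0.40     0.00     0.80]
Cofactors of I−A, C_ij = (−1)^(i+j)·(minor ij) (rows/columns in the sector order above):
  C_11 = (0.55)(0.80) − (-0.25)(0.00) = 0.4400
  C_12 = −[(-0.20)(0.80) − (-0.25)(-0.40)] = 0.2600
  C_13 = (-0.20)(0.00) − (0.55)(-0.40) = 0.2200
  C_21 = −[(-0.35)(0.80) − (-0.10)(0.00)] = 0.2800
  C_22 = (1.00)(0.80) − (-0.10)(-0.40) = 0.7600
  C_23 = −[(1.00)(0.00) − (-0.35)(-0.40)] = 0.1400
  C_31 = (-0.35)(-0.25) − (-0.10)(0.55) = 0.1425
  C_32 = −[(1.00)(-0.25) − (-0.10)(-0.20)] = 0.2700
  C_33 = (1.00)(0.55) − (-0.35)(-0.20) = 0.4800
det(I−A) = Σ_j (I−A)_1j·C_1j = (1.00)(0.4400) + (-0.35)(0.2600) + (-0.10)(0.2200) = 0.3270
adj(I−A) = Cᵀ =
  [ 0.4400   0.2800   0.1425]
  [ 0.2600   0.7600   0.2700]
  [ 0.2200   0.1400   0.4800]
(I − A)⁻¹ = adj(I−A) / det(I−A) ≈
  [   1.3456     0.8563     0.4358]
  [   0.7951     2.3242     0.8257]
  [   0.6728     0.4281     1.4679]
x = (I − A)⁻¹ d = adj(I−A)·d / det(I−A), with det(I−A) = 0.3270:
  x_E = (0.4400·350 + 0.2800·950 + 0.1425·850) / 0.3270 = 541.125 / 0.3270 ≈ 1654.82
  x_G = (0.2600·350 + 0.7600·950 + 0.2700·850) / 0.3270 = 1042.50 / 0.3270 ≈ 3188.07
  x_F = (0.2200·350 + 0.1400·950 + 0.4800·850) / 0.3270 = 618.00 / 0.3270 ≈ 1889.91

x_E = 1654.82, x_G = 3188.07, x_F = 1889.91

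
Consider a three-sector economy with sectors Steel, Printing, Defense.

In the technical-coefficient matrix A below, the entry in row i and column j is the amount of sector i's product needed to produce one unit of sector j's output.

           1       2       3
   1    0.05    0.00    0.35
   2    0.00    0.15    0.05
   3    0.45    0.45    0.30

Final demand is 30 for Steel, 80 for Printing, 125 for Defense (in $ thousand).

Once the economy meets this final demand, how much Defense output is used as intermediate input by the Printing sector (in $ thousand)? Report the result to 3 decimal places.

I − A =
  [   0.95     0.00    -0.35]
  [   0.00     0.85    -0.05]
  [  -0.45    -0.45     0.70]
Cofactors of I−A, C_ij = (−1)^(i+j)·(minor ij) (rows/columns in the sector order above):
  C_11 = (0.85)(0.70) − (-0.05)(-0.45) = 0.5725
  C_12 = −[(0.00)(0.70) − (-0.05)(-0.45)] = 0.0225
  C_13 = (0.00)(-0.45) − (0.85)(-0.45) = 0.3825
  C_21 = −[(0.00)(0.70) − (-0.35)(-0.45)] = 0.1575
  C_22 = (0.95)(0.70) − (-0.35)(-0.45) = 0.5075
  C_23 = −[(0.95)(-0.45) − (0.00)(-0.45)] = 0.4275
  C_31 = (0.00)(-0.05) − (-0.35)(0.85) = 0.2975
  C_32 = −[(0.95)(-0.05) − (-0.35)(0.00)] = 0.0475
  C_33 = (0.95)(0.85) − (0.00)(0.00) = 0.8075
det(I−A) = Σ_j (I−A)_1j·C_1j = (0.95)(0.5725) + (0.00)(0.0225) + (-0.35)(0.3825) = 0.4100
adj(I−A) = Cᵀ =
  [ 0.5725   0.1575   0.2975]
  [ 0.0225   0.5075   0.0475]
  [ 0.3825   0.4275   0.8075]
(I − A)⁻¹ = adj(I−A) / det(I−A) ≈
  [   1.3963     0.3841     0.7256]
  [   0.0549     1.2378     0.1159]
  [   0.9329     1.0427     1.9695]
First solve x = (I − A)⁻¹ d = adj(I−A)·d / det(I−A); in particular x_2 = (0.0225·30 + 0.5075·80 + 0.0475·125) / 0.4100 = 47.2125 / 0.4100 ≈ 115.15244.
Intermediate flow from 3 to 2: z_32 = a_32 · x_2 = 0.45 × 47.2125 / 0.4100 = 21.245625 / 0.4100 ≈ 51.819.

z_32 = 51.819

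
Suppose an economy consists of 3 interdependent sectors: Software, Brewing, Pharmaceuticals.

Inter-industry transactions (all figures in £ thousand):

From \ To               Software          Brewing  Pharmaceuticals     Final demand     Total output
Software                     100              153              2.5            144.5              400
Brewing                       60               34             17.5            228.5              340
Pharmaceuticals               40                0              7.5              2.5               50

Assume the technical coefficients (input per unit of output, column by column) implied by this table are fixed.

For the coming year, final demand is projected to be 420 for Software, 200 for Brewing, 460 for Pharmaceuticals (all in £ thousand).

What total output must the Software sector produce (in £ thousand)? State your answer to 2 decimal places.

Technical coefficients a_ij = z_ij / X_j:
  a_11 = 100/400 = 0.25, a_21 = 60/400 = 0.15, a_31 = 40/400 = 0.10
  a_12 = 153/340 = 0.45, a_22 = 34/340 = 0.10, a_32 = 0/340 = 0.00
  a_13 = 2.5/50 = 0.05, a_23 = 17.5/50 = 0.35, a_33 = 7.5/50 = 0.15
I − A =
  [   0.75    -0.45    -0.05]
  [  -0.15     0.90    -0.35]
  [  -0.10     0.00     0.85]
Cofactors of I−A, C_ij = (−1)^(i+j)·(minor ij) (rows/columns in the sector order above):
  C_11 = (0.90)(0.85) − (-0.35)(0.00) = 0.7650
  C_12 = −[(-0.15)(0.85) − (-0.35)(-0.10)] = 0.1625
  C_13 = (-0.15)(0.00) − (0.90)(-0.10) = 0.0900
  C_21 = −[(-0.45)(0.85) − (-0.05)(0.00)] = 0.3825
  C_22 = (0.75)(0.85) − (-0.05)(-0.10) = 0.6325
  C_23 = −[(0.75)(0.00) − (-0.45)(-0.10)] = 0.0450
  C_31 = (-0.45)(-0.35) − (-0.05)(0.90) = 0.2025
  C_32 = −[(0.75)(-0.35) − (-0.05)(-0.15)] = 0.2700
  C_33 = (0.75)(0.90) − (-0.45)(-0.15) = 0.6075
det(I−A) = Σ_j (I−A)_1j·C_1j = (0.75)(0.7650) + (-0.45)(0.1625) + (-0.05)(0.0900) = 0.496125
adj(I−A) = Cᵀ =
  [ 0.7650   0.3825   0.2025]
  [ 0.1625   0.6325   0.2700]
  [ 0.0900   0.0450   0.6075]
(I − A)⁻¹ = adj(I−A) / det(I−A) ≈
  [   1.5420     0.7710     0.4082]
  [   0.3275     1.2749     0.5442]
  [   0.1814     0.0907     1.2245]
x = (I − A)⁻¹ d = adj(I−A)·d / det(I−A), with det(I−A) = 0.496125:
  x_1 = (0.7650·420 + 0.3825·200 + 0.2025·460) / 0.496125 = 490.95 / 0.496125 ≈ 989.57
  x_2 = (0.1625·420 + 0.6325·200 + 0.2700·460) / 0.496125 = 318.95 / 0.496125 ≈ 642.88
  x_3 = (0.0900·420 + 0.0450·200 + 0.6075·460) / 0.496125 = 326.25 / 0.496125 ≈ 657.60

x_1 = 989.57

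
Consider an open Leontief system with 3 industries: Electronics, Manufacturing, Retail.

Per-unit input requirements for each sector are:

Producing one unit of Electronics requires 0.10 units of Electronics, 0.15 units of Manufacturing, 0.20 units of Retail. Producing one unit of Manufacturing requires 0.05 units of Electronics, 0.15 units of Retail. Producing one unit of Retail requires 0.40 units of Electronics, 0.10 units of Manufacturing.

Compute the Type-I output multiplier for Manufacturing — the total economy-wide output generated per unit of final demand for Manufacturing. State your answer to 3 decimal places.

I − A =
  [   0.90    -0.05    -0.40]
  [  -0.15     1.00    -0.10]
  [  -0.20    -0.15     1.00]
Cofactors of I−A, C_ij = (−1)^(i+j)·(minor ij) (rows/columns in the sector order above):
  C_11 = (1.00)(1.00) − (-0.10)(-0.15) = 0.9850
  C_12 = −[(-0.15)(1.00) − (-0.10)(-0.20)] = 0.1700
  C_13 = (-0.15)(-0.15) − (1.00)(-0.20) = 0.2225
  C_21 = −[(-0.05)(1.00) − (-0.40)(-0.15)] = 0.1100
  C_22 = (0.90)(1.00) − (-0.40)(-0.20) = 0.8200
  C_23 = −[(0.90)(-0.15) − (-0.05)(-0.20)] = 0.1450
  C_31 = (-0.05)(-0.10) − (-0.40)(1.00) = 0.4050
  C_32 = −[(0.90)(-0.10) − (-0.40)(-0.15)] = 0.1500
  C_33 = (0.90)(1.00) − (-0.05)(-0.15) = 0.8925
det(I−A) = Σ_j (I−A)_1j·C_1j = (0.90)(0.9850) + (-0.05)(0.1700) + (-0.40)(0.2225) = 0.7890
adj(I−A) = Cᵀ =
  [ 0.9850   0.1100   0.4050]
  [ 0.1700   0.8200   0.1500]
  [ 0.2225   0.1450   0.8925]
(I − A)⁻¹ = adj(I−A) / det(I−A) ≈
  [   1.2484     0.1394     0.5133]
  [   0.2155     1.0393     0.1901]
  [   0.2820     0.1838     1.1312]
The output multiplier for sector j is the column-j sum of the Leontief inverse (I − A)⁻¹ = adj(I−A) / det(I−A).
Column M of adj(I−A): (0.1100, 0.8200, 0.1450); det(I−A) = 0.7890.
m_M = (0.1100 + 0.8200 + 0.1450) / 0.7890 = 1.075 / 0.7890 ≈ 1.362.

m_M = 1.362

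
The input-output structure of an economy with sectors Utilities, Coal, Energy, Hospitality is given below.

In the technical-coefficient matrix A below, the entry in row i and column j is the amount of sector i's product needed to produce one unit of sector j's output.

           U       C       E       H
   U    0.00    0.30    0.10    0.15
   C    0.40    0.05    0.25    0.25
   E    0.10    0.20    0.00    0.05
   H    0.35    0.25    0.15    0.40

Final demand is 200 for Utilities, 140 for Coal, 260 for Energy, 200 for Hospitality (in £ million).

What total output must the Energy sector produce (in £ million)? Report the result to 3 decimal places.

I − A =
  [   1.00    -0.30    -0.10    -0.15]
  [  -0.40     0.95    -0.25    -0.25]
  [  -0.10    -0.20     1.00    -0.05]
  [  -0.35    -0.25    -0.15     0.60]
Compute the cofactors C_ij = (−1)^(i+j)·(3×3 minor ij) of I−A; the adjugate is their transpose:
adj(I−A) = Cᵀ =
  [ 0.459750   0.233000   0.137750   0.223500]
  [ 0.347625   0.530000   0.216125   0.325750]
  [ 0.137875   0.149000   0.344375   0.125250]
  [ 0.447500   0.394000   0.256500   0.755000]
det(I−A) = Σ_j (I−A)_1j·C_1j = (1.00)(0.459750) + (-0.30)(0.347625) + (-0.10)(0.137875) + (-0.15)(0.447500) = 0.27455
(I − A)⁻¹ = adj(I−A) / det(I−A) ≈
  [   1.6746     0.8487     0.5017     0.8141]
  [   1.2662     1.9304     0.7872     1.1865]
  [   0.5022     0.5427     1.2543     0.4562]
  [   1.6299     1.4351     0.9343     2.7500]
x = (I − A)⁻¹ d = adj(I−A)·d / det(I−A), with det(I−A) = 0.27455:
  x_U = (0.459750·200 + 0.233000·140 + 0.137750·260 + 0.223500·200) / 0.27455 = 205.085 / 0.27455 ≈ 746.986
  x_C = (0.347625·200 + 0.530000·140 + 0.216125·260 + 0.325750·200) / 0.27455 = 265.0675 / 0.27455 ≈ 965.462
  x_E = (0.137875·200 + 0.149000·140 + 0.344375·260 + 0.125250·200) / 0.27455 = 163.0225 / 0.27455 ≈ 593.781
  x_H = (0.447500·200 + 0.394000·140 + 0.256500·260 + 0.755000·200) / 0.27455 = 362.35 / 0.27455 ≈ 1319.796

x_E = 593.781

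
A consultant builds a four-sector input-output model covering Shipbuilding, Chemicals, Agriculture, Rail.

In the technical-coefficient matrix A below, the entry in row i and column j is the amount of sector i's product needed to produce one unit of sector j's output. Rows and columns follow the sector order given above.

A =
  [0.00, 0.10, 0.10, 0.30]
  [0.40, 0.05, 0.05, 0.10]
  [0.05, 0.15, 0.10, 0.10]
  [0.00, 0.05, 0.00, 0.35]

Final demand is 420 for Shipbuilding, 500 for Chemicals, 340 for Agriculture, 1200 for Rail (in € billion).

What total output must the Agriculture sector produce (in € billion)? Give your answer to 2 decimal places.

I − A =
  [   1.00    -0.10    -0.10    -0.30]
  [  -0.40     0.95    -0.05    -0.10]
  [  -0.05    -0.15     0.90    -0.10]
  [   0.00    -0.05     0.00     0.65]
Compute the cofactors C_ij = (−1)^(i+j)·(3×3 minor ij) of I−A; the adjugate is their transpose:
adj(I−A) = Cᵀ =
  [ 0.546125   0.082250   0.065250   0.274750]
  [ 0.235625   0.581750   0.058500   0.207250]
  [ 0.071625   0.106500   0.580500   0.138750]
  [ 0.018125   0.044750   0.004500   0.800500]
det(I−A) = Σ_j (I−A)_1j·C_1j = (1.00)(0.546125) + (-0.10)(0.235625) + (-0.10)(0.071625) + (-0.30)(0.018125) = 0.5099625
(I − A)⁻¹ = adj(I−A) / det(I−A) ≈
  [   1.0709     0.1613     0.1280     0.5388]
  [   0.4620     1.1408     0.1147     0.4064]
  [   0.1405     0.2088     1.1383     0.2721]
  [   0.0355     0.0878     0.0088     1.5697]
x = (I − A)⁻¹ d = adj(I−A)·d / det(I−A), with det(I−A) = 0.5099625:
  x_S = (0.546125·420 + 0.082250·500 + 0.065250·340 + 0.274750·1200) / 0.5099625 = 622.3825 / 0.5099625 ≈ 1220.45
  x_C = (0.235625·420 + 0.581750·500 + 0.058500·340 + 0.207250·1200) / 0.5099625 = 658.4275 / 0.5099625 ≈ 1291.13
  x_A = (0.071625·420 + 0.106500·500 + 0.580500·340 + 0.138750·1200) / 0.5099625 = 447.2025 / 0.5099625 ≈ 876.93
  x_R = (0.018125·420 + 0.044750·500 + 0.004500·340 + 0.800500·1200) / 0.5099625 = 992.1175 / 0.5099625 ≈ 1945.47

x_A = 876.93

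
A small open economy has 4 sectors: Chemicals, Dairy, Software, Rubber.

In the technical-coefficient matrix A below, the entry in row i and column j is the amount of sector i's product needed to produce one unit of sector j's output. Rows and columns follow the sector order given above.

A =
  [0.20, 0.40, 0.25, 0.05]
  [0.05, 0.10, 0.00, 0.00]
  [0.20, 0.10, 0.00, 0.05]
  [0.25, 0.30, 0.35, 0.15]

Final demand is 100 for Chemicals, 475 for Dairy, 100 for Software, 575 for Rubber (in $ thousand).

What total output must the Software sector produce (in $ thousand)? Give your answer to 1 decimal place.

I − A =
  [   0.80    -0.40    -0.25    -0.05]
  [  -0.05     0.90     0.00     0.00]
  [  -0.20    -0.10     1.00    -0.05]
  [  -0.25    -0.30    -0.35     0.85]
Compute the cofactors C_ij = (−1)^(i+j)·(3×3 minor ij) of I−A; the adjugate is their transpose:
adj(I−A) = Cᵀ =
  [ 0.749250   0.374750   0.207000   0.056250]
  [ 0.041625   0.604375   0.011500   0.003125]
  [ 0.169250   0.154750   0.583000   0.044250]
  [ 0.304750   0.387250   0.305000   0.653750]
det(I−A) = Σ_j (I−A)_1j·C_1j = (0.80)(0.749250) + (-0.40)(0.041625) + (-0.25)(0.169250) + (-0.05)(0.304750) = 0.5252
(I − A)⁻¹ = adj(I−A) / det(I−A) ≈
  [   1.4266     0.7135     0.3941     0.1071]
  [   0.0793     1.1508     0.0219     0.0060]
  [   0.3223     0.2946     1.1101     0.0843]
  [   0.5803     0.7373     0.5807     1.2448]
x = (I − A)⁻¹ d = adj(I−A)·d / det(I−A), with det(I−A) = 0.5252:
  x_1 = (0.749250·100 + 0.374750·475 + 0.207000·100 + 0.056250·575) / 0.5252 = 305.975 / 0.5252 ≈ 582.6
  x_2 = (0.041625·100 + 0.604375·475 + 0.011500·100 + 0.003125·575) / 0.5252 = 294.1875 / 0.5252 ≈ 560.1
  x_3 = (0.169250·100 + 0.154750·475 + 0.583000·100 + 0.044250·575) / 0.5252 = 174.175 / 0.5252 ≈ 331.6
  x_4 = (0.304750·100 + 0.387250·475 + 0.305000·100 + 0.653750·575) / 0.5252 = 620.825 / 0.5252 ≈ 1182.1

x_3 = 331.6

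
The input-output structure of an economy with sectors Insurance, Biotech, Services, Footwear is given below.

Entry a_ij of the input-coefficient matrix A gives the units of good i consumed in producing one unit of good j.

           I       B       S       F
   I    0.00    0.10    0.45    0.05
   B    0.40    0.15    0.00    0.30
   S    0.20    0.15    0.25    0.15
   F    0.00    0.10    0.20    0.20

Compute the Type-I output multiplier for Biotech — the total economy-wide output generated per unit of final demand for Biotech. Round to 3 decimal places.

I − A =
  [   1.00    -0.10    -0.45    -0.05]
  [  -0.40     0.85     0.00    -0.30]
  [  -0.20    -0.15     0.75    -0.15]
  [   0.00    -0.10    -0.20     0.80]
Compute the cofactors C_ij = (−1)^(i+j)·(3×3 minor ij) of I−A; the adjugate is their transpose:
adj(I−A) = Cᵀ =
  [ 0.4530   0.1230   0.3070   0.1320]
  [ 0.2400   0.4960   0.2080   0.2400]
  [ 0.1840   0.1520   0.6160   0.1840]
  [ 0.0760   0.1000   0.1800   0.5040]
det(I−A) = Σ_j (I−A)_1j·C_1j = (1.00)(0.4530) + (-0.10)(0.2400) + (-0.45)(0.1840) + (-0.05)(0.0760) = 0.3424
(I − A)⁻¹ = adj(I−A) / det(I−A) ≈
  [   1.3230     0.3592     0.8966     0.3855]
  [   0.7009     1.4486     0.6075     0.7009]
  [   0.5374     0.4439     1.7991     0.5374]
  [   0.2220     0.2921     0.5257     1.4720]
The output multiplier for sector j is the column-j sum of the Leontief inverse (I − A)⁻¹ = adj(I−A) / det(I−A).
Column B of adj(I−A): (0.1230, 0.4960, 0.1520, 0.1000); det(I−A) = 0.3424.
m_B = (0.1230 + 0.4960 + 0.1520 + 0.1000) / 0.3424 = 0.871 / 0.3424 ≈ 2.544.

m_B = 2.544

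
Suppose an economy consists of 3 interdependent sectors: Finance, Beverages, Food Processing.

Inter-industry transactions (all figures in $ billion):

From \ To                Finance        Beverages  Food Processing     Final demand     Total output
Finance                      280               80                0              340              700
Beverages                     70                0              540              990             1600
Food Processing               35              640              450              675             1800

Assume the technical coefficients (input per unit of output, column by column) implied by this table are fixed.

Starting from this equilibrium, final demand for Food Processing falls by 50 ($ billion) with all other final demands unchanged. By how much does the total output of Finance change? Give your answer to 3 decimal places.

Technical coefficients a_ij = z_ij / X_j:
  a_11 = 280/700 = 0.40, a_21 = 70/700 = 0.10, a_31 = 35/700 = 0.05
  a_12 = 80/1600 = 0.05, a_22 = 0/1600 = 0.00, a_32 = 640/1600 = 0.40
  a_13 = 0/1800 = 0.00, a_23 = 540/1800 = 0.30, a_33 = 450/1800 = 0.25
I − A =
  [   0.60    -0.05     0.00]
  [  -0.10     1.00    -0.30]
  [  -0.05    -0.40     0.75]
Cofactors of I−A, C_ij = (−1)^(i+j)·(minor ij) (rows/columns in the sector order above):
  C_11 = (1.00)(0.75) − (-0.30)(-0.40) = 0.6300
  C_12 = −[(-0.10)(0.75) − (-0.30)(-0.05)] = 0.0900
  C_13 = (-0.10)(-0.40) − (1.00)(-0.05) = 0.0900
  C_21 = −[(-0.05)(0.75) − (0.00)(-0.40)] = 0.0375
  C_22 = (0.60)(0.75) − (0.00)(-0.05) = 0.4500
  C_23 = −[(0.60)(-0.40) − (-0.05)(-0.05)] = 0.2425
  C_31 = (-0.05)(-0.30) − (0.00)(1.00) = 0.0150
  C_32 = −[(0.60)(-0.30) − (0.00)(-0.10)] = 0.1800
  C_33 = (0.60)(1.00) − (-0.05)(-0.10) = 0.5950
det(I−A) = Σ_j (I−A)_1j·C_1j = (0.60)(0.6300) + (-0.05)(0.0900) + (0.00)(0.0900) = 0.3735
adj(I−A) = Cᵀ =
  [ 0.6300   0.0375   0.0150]
  [ 0.0900   0.4500   0.1800]
  [ 0.0900   0.2425   0.5950]
(I − A)⁻¹ = adj(I−A) / det(I−A) ≈
  [   1.6867     0.1004     0.0402]
  [   0.2410     1.2048     0.4819]
  [   0.2410     0.6493     1.5930]
Δx = (I − A)⁻¹ Δd with Δd having -50 in the Food Processing component and 0 elsewhere.
So Δx_1 = L_13 · (-50), where L_13 = adj(I−A)_13 / det(I−A) = 0.0150 / 0.3735.
Δx_1 = 0.0150 × (-50) / 0.3735 = -0.75 / 0.3735 ≈ -2.008.

Δx_1 = -2.008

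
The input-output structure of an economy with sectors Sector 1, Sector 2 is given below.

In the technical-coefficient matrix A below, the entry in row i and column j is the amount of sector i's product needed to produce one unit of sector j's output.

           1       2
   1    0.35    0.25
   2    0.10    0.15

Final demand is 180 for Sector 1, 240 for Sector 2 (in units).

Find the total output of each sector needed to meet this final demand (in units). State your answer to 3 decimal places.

I − A =
  [   0.65    -0.25]
  [  -0.10     0.85]
det(I−A) = (0.65)(0.85) − (-0.25)(-0.10) = 0.5275
adj(I−A) = [[0.85, 0.25], [0.10, 0.65]]
(I − A)⁻¹ = adj(I−A) / det(I−A) ≈
  [   1.6114     0.4739]
  [   0.1896     1.2322]
x = (I − A)⁻¹ d = adj(I−A)·d / det(I−A), with det(I−A) = 0.5275:
  x_1 = (0.85·180 + 0.25·240) / 0.5275 = 213.00 / 0.5275 ≈ 403.791
  x_2 = (0.10·180 + 0.65·240) / 0.5275 = 174.00 / 0.5275 ≈ 329.858

x_1 = 403.791, x_2 = 329.858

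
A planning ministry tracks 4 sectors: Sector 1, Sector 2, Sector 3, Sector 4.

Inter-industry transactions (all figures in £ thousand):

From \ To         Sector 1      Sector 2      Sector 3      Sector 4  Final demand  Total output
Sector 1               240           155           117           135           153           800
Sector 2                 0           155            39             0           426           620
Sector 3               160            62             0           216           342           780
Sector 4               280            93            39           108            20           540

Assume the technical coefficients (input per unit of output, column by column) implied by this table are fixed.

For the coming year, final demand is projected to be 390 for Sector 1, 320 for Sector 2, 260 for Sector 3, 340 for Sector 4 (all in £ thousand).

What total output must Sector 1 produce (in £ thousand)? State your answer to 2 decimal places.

Technical coefficients a_ij = z_ij / X_j:
  a_11 = 240/800 = 0.30, a_21 = 0/800 = 0.00, a_31 = 160/800 = 0.20, a_41 = 280/800 = 0.35
  a_12 = 155/620 = 0.25, a_22 = 155/620 = 0.25, a_32 = 62/620 = 0.10, a_42 = 93/620 = 0.15
  a_13 = 117/780 = 0.15, a_23 = 39/780 = 0.05, a_33 = 0/780 = 0.00, a_43 = 39/780 = 0.05
  a_14 = 135/540 = 0.25, a_24 = 0/540 = 0.00, a_34 = 216/540 = 0.40, a_44 = 108/540 = 0.20
I − A =
  [   0.70    -0.25    -0.15    -0.25]
  [   0.00     0.75    -0.05     0.00]
  [  -0.20    -0.10     1.00    -0.40]
  [  -0.35    -0.15    -0.05     0.80]
Compute the cofactors C_ij = (−1)^(i+j)·(3×3 minor ij) of I−A; the adjugate is their transpose:
adj(I−A) = Cᵀ =
  [ 0.578000   0.254750   0.111250   0.236250]
  [ 0.015000   0.411000   0.023625   0.016500]
  [ 0.225000   0.171750   0.354375   0.247500]
  [ 0.269750   0.199250   0.075250   0.496500]
det(I−A) = Σ_j (I−A)_1j·C_1j = (0.70)(0.578000) + (-0.25)(0.015000) + (-0.15)(0.225000) + (-0.25)(0.269750) = 0.2996625
(I − A)⁻¹ = adj(I−A) / det(I−A) ≈
  [   1.9288     0.8501     0.3713     0.7884]
  [   0.0501     1.3715     0.0788     0.0551]
  [   0.7508     0.5731     1.1826     0.8259]
  [   0.9002     0.6649     0.2511     1.6569]
x = (I − A)⁻¹ d = adj(I−A)·d / det(I−A), with det(I−A) = 0.2996625:
  x_1 = (0.578000·390 + 0.254750·320 + 0.111250·260 + 0.236250·340) / 0.2996625 = 416.19 / 0.2996625 ≈ 1388.86
  x_2 = (0.015000·390 + 0.411000·320 + 0.023625·260 + 0.016500·340) / 0.2996625 = 149.1225 / 0.2996625 ≈ 497.63
  x_3 = (0.225000·390 + 0.171750·320 + 0.354375·260 + 0.247500·340) / 0.2996625 = 318.9975 / 0.2996625 ≈ 1064.52
  x_4 = (0.269750·390 + 0.199250·320 + 0.075250·260 + 0.496500·340) / 0.2996625 = 357.3375 / 0.2996625 ≈ 1192.47

x_1 = 1388.86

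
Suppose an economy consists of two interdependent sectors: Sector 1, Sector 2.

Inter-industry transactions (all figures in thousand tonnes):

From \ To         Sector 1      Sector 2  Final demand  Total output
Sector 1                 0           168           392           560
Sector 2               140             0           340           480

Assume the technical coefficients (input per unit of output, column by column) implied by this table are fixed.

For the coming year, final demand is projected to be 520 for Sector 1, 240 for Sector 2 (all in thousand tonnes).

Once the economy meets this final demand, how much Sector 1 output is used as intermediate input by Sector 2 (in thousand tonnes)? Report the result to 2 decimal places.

z_12 = 141.92

Technical coefficients a_ij = z_ij / X_j:
  a_11 = 0/560 = 0.00, a_21 = 140/560 = 0.25
  a_12 = 168/480 = 0.35, a_22 = 0/480 = 0.00
I − A =
  [   1.00    -0.35]
  [  -0.25     1.00]
det(I−A) = (1.00)(1.00) − (-0.35)(-0.25) = 0.9125
adj(I−A) = [[1.00, 0.35], [0.25, 1.00]]
(I − A)⁻¹ = adj(I−A) / det(I−A) ≈
  [   1.0959     0.3836]
  [   0.2740     1.0959]
First solve x = (I − A)⁻¹ d = adj(I−A)·d / det(I−A); in particular x_2 = (0.25·520 + 1.00·240) / 0.9125 = 370.00 / 0.9125 ≈ 405.4795.
Intermediate flow from 1 to 2: z_12 = a_12 · x_2 = 0.35 × 370.00 / 0.9125 = 129.50 / 0.9125 ≈ 141.92.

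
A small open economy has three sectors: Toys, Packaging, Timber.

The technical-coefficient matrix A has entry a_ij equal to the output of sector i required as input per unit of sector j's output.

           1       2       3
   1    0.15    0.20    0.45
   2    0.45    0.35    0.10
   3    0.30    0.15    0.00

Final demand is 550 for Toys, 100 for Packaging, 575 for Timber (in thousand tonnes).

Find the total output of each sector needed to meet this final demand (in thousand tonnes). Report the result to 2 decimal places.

x_1 = 1706.53, x_2 = 1538.00, x_3 = 1317.66

I − A =
  [   0.85    -0.20    -0.45]
  [  -0.45     0.65    -0.10]
  [  -0.30    -0.15     1.00]
Cofactors of I−A, C_ij = (−1)^(i+j)·(minor ij) (rows/columns in the sector order above):
  C_11 = (0.65)(1.00) − (-0.10)(-0.15) = 0.6350
  C_12 = −[(-0.45)(1.00) − (-0.10)(-0.30)] = 0.4800
  C_13 = (-0.45)(-0.15) − (0.65)(-0.30) = 0.2625
  C_21 = −[(-0.20)(1.00) − (-0.45)(-0.15)] = 0.2675
  C_22 = (0.85)(1.00) − (-0.45)(-0.30) = 0.7150
  C_23 = −[(0.85)(-0.15) − (-0.20)(-0.30)] = 0.1875
  C_31 = (-0.20)(-0.10) − (-0.45)(0.65) = 0.3125
  C_32 = −[(0.85)(-0.10) − (-0.45)(-0.45)] = 0.2875
  C_33 = (0.85)(0.65) − (-0.20)(-0.45) = 0.4625
det(I−A) = Σ_j (I−A)_1j·C_1j = (0.85)(0.6350) + (-0.20)(0.4800) + (-0.45)(0.2625) = 0.325625
adj(I−A) = Cᵀ =
  [ 0.6350   0.2675   0.3125]
  [ 0.4800   0.7150   0.2875]
  [ 0.2625   0.1875   0.4625]
(I − A)⁻¹ = adj(I−A) / det(I−A) ≈
  [   1.9501     0.8215     0.9597]
  [   1.4741     2.1958     0.8829]
  [   0.8061     0.5758     1.4203]
x = (I − A)⁻¹ d = adj(I−A)·d / det(I−A), with det(I−A) = 0.325625:
  x_1 = (0.6350·550 + 0.2675·100 + 0.3125·575) / 0.325625 = 555.6875 / 0.325625 ≈ 1706.53
  x_2 = (0.4800·550 + 0.7150·100 + 0.2875·575) / 0.325625 = 500.8125 / 0.325625 ≈ 1538.00
  x_3 = (0.2625·550 + 0.1875·100 + 0.4625·575) / 0.325625 = 429.0625 / 0.325625 ≈ 1317.66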